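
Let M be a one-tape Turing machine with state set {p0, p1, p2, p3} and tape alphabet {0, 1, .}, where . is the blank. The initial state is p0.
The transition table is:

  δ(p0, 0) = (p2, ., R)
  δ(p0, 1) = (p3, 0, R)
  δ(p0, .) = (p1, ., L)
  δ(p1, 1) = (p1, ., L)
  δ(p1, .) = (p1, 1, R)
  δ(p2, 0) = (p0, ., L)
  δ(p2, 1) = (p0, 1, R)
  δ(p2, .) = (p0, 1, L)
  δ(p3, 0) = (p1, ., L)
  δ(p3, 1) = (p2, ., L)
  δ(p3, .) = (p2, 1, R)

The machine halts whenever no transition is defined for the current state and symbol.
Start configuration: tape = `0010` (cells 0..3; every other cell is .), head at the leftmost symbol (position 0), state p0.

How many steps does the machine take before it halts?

state=p0 head=0 tape=..[0]010   (p0,0)→(p2,.,R)
state=p2 head=1 tape=...[0]10   (p2,0)→(p0,.,L)
state=p0 head=0 tape=..[.].10   (p0,.)→(p1,.,L)
state=p1 head=-1 tape=.[.]..10   (p1,.)→(p1,1,R)
state=p1 head=0 tape=.1[.].10   (p1,.)→(p1,1,R)
state=p1 head=1 tape=.11[.]10   (p1,.)→(p1,1,R)
state=p1 head=2 tape=.111[1]0   (p1,1)→(p1,.,L)
state=p1 head=1 tape=.11[1].0   (p1,1)→(p1,.,L)
state=p1 head=0 tape=.1[1]..0   (p1,1)→(p1,.,L)
state=p1 head=-1 tape=.[1]...0   (p1,1)→(p1,.,L)
state=p1 head=-2 tape=[.]....0   (p1,.)→(p1,1,R)
state=p1 head=-1 tape=1[.]...0   (p1,.)→(p1,1,R)
state=p1 head=0 tape=11[.]..0   (p1,.)→(p1,1,R)
state=p1 head=1 tape=111[.].0   (p1,.)→(p1,1,R)
state=p1 head=2 tape=1111[.]0   (p1,.)→(p1,1,R)
state=p1 head=3 tape=11111[0]
M halts after 15 transitions.

15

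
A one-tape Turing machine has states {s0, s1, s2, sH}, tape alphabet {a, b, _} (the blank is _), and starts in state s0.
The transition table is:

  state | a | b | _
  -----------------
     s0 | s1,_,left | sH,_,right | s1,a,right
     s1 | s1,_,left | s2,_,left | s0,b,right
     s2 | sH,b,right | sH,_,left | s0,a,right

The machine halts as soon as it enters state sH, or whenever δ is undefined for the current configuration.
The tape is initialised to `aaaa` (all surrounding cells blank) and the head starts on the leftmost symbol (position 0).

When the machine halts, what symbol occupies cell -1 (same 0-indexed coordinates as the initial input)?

state=s0 head=0 tape=__[a]aaa   (s0,a)→(s1,_,left)
state=s1 head=-1 tape=_[_]_aaa   (s1,_)→(s0,b,right)
state=s0 head=0 tape=_b[_]aaa   (s0,_)→(s1,a,right)
state=s1 head=1 tape=_ba[a]aa   (s1,a)→(s1,_,left)
state=s1 head=0 tape=_b[a]_aa   (s1,a)→(s1,_,left)
state=s1 head=-1 tape=_[b]__aa   (s1,b)→(s2,_,left)
state=s2 head=-2 tape=[_]___aa   (s2,_)→(s0,a,right)
state=s0 head=-1 tape=a[_]__aa   (s0,_)→(s1,a,right)
state=s1 head=0 tape=aa[_]_aa   (s1,_)→(s0,b,right)
state=s0 head=1 tape=aab[_]aa   (s0,_)→(s1,a,right)
state=s1 head=2 tape=aaba[a]a   (s1,a)→(s1,_,left)
state=s1 head=1 tape=aab[a]_a   (s1,a)→(s1,_,left)
state=s1 head=0 tape=aa[b]__a   (s1,b)→(s2,_,left)
state=s2 head=-1 tape=a[a]___a   (s2,a)→(sH,b,right)
state=sH head=0 tape=ab[_]__a
Cell -1 holds b when M halts.

b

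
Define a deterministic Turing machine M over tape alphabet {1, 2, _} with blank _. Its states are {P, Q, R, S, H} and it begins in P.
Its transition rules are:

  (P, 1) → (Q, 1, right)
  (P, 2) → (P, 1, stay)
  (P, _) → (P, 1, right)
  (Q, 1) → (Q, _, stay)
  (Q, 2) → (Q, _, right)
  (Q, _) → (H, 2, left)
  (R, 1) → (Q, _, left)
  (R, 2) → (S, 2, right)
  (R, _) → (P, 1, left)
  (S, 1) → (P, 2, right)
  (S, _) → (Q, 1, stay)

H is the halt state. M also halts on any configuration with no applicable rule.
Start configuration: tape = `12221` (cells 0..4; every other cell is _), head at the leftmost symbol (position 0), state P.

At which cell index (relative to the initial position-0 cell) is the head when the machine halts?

3

state=P head=0 tape=[1]2221   (P,1)→(Q,1,right)
state=Q head=1 tape=1[2]221   (Q,2)→(Q,_,right)
state=Q head=2 tape=1_[2]21   (Q,2)→(Q,_,right)
state=Q head=3 tape=1__[2]1   (Q,2)→(Q,_,right)
state=Q head=4 tape=1___[1]   (Q,1)→(Q,_,stay)
state=Q head=4 tape=1___[_]   (Q,_)→(H,2,left)
state=H head=3 tape=1__[_]2
At halt the head is at cell 3.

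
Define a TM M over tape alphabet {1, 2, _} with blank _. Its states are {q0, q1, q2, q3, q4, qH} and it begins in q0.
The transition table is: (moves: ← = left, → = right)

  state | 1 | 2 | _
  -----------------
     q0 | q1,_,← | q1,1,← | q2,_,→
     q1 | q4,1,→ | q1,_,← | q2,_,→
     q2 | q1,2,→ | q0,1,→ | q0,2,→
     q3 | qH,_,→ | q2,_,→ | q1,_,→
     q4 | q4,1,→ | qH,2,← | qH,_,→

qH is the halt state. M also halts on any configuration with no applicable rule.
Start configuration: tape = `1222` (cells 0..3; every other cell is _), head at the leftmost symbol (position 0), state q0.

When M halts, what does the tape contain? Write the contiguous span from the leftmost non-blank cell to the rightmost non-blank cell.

2_11

state=q0 head=0 tape=_[1]222__   (q0,1)→(q1,_,←)
state=q1 head=-1 tape=[_]_222__   (q1,_)→(q2,_,→)
state=q2 head=0 tape=_[_]222__   (q2,_)→(q0,2,→)
state=q0 head=1 tape=_2[2]22__   (q0,2)→(q1,1,←)
state=q1 head=0 tape=_[2]122__   (q1,2)→(q1,_,←)
state=q1 head=-1 tape=[_]_122__   (q1,_)→(q2,_,→)
state=q2 head=0 tape=_[_]122__   (q2,_)→(q0,2,→)
state=q0 head=1 tape=_2[1]22__   (q0,1)→(q1,_,←)
state=q1 head=0 tape=_[2]_22__   (q1,2)→(q1,_,←)
state=q1 head=-1 tape=[_]__22__   (q1,_)→(q2,_,→)
state=q2 head=0 tape=_[_]_22__   (q2,_)→(q0,2,→)
state=q0 head=1 tape=_2[_]22__   (q0,_)→(q2,_,→)
state=q2 head=2 tape=_2_[2]2__   (q2,2)→(q0,1,→)
state=q0 head=3 tape=_2_1[2]__   (q0,2)→(q1,1,←)
state=q1 head=2 tape=_2_[1]1__   (q1,1)→(q4,1,→)
state=q4 head=3 tape=_2_1[1]__   (q4,1)→(q4,1,→)
state=q4 head=4 tape=_2_11[_]_   (q4,_)→(qH,_,→)
state=qH head=5 tape=_2_11_[_]
The non-blank tape span at halt is 2_11.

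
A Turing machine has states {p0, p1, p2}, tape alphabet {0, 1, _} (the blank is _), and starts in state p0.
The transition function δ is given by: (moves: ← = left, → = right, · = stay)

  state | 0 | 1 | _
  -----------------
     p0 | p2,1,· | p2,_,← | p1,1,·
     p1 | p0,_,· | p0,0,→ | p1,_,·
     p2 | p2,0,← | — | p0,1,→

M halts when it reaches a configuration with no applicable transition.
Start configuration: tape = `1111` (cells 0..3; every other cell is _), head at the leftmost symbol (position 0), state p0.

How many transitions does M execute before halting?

state=p0 head=0 tape=_[1]111   (p0,1)→(p2,_,←)
state=p2 head=-1 tape=[_]_111   (p2,_)→(p0,1,→)
state=p0 head=0 tape=1[_]111   (p0,_)→(p1,1,·)
state=p1 head=0 tape=1[1]111   (p1,1)→(p0,0,→)
state=p0 head=1 tape=10[1]11   (p0,1)→(p2,_,←)
state=p2 head=0 tape=1[0]_11   (p2,0)→(p2,0,←)
state=p2 head=-1 tape=[1]0_11
M halts after 6 transitions.

6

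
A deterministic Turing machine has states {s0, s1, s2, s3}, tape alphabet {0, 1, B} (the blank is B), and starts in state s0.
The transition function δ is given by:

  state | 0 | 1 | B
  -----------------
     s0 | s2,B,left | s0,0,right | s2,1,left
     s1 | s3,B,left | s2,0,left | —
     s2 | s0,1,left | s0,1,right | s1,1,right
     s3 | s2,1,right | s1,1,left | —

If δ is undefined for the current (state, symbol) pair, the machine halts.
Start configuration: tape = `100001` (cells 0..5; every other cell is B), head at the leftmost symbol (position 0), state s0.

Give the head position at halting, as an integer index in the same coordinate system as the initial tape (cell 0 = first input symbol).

state=s0 head=0 tape=BBB[1]00001   (s0,1)→(s0,0,right)
state=s0 head=1 tape=BBB0[0]0001   (s0,0)→(s2,B,left)
state=s2 head=0 tape=BBB[0]B0001   (s2,0)→(s0,1,left)
state=s0 head=-1 tape=BB[B]1B0001   (s0,B)→(s2,1,left)
state=s2 head=-2 tape=B[B]11B0001   (s2,B)→(s1,1,right)
state=s1 head=-1 tape=B1[1]1B0001   (s1,1)→(s2,0,left)
state=s2 head=-2 tape=B[1]01B0001   (s2,1)→(s0,1,right)
state=s0 head=-1 tape=B1[0]1B0001   (s0,0)→(s2,B,left)
state=s2 head=-2 tape=B[1]B1B0001   (s2,1)→(s0,1,right)
state=s0 head=-1 tape=B1[B]1B0001   (s0,B)→(s2,1,left)
state=s2 head=-2 tape=B[1]11B0001   (s2,1)→(s0,1,right)
state=s0 head=-1 tape=B1[1]1B0001   (s0,1)→(s0,0,right)
state=s0 head=0 tape=B10[1]B0001   (s0,1)→(s0,0,right)
state=s0 head=1 tape=B100[B]0001   (s0,B)→(s2,1,left)
state=s2 head=0 tape=B10[0]10001   (s2,0)→(s0,1,left)
state=s0 head=-1 tape=B1[0]110001   (s0,0)→(s2,B,left)
state=s2 head=-2 tape=B[1]B110001   (s2,1)→(s0,1,right)
state=s0 head=-1 tape=B1[B]110001   (s0,B)→(s2,1,left)
state=s2 head=-2 tape=B[1]1110001   (s2,1)→(s0,1,right)
state=s0 head=-1 tape=B1[1]110001   (s0,1)→(s0,0,right)
state=s0 head=0 tape=B10[1]10001   (s0,1)→(s0,0,right)
state=s0 head=1 tape=B100[1]0001   (s0,1)→(s0,0,right)
state=s0 head=2 tape=B1000[0]001   (s0,0)→(s2,B,left)
state=s2 head=1 tape=B100[0]B001   (s2,0)→(s0,1,left)
state=s0 head=0 tape=B10[0]1B001   (s0,0)→(s2,B,left)
state=s2 head=-1 tape=B1[0]B1B001   (s2,0)→(s0,1,left)
state=s0 head=-2 tape=B[1]1B1B001   (s0,1)→(s0,0,right)
state=s0 head=-1 tape=B0[1]B1B001   (s0,1)→(s0,0,right)
state=s0 head=0 tape=B00[B]1B001   (s0,B)→(s2,1,left)
state=s2 head=-1 tape=B0[0]11B001   (s2,0)→(s0,1,left)
state=s0 head=-2 tape=B[0]111B001   (s0,0)→(s2,B,left)
state=s2 head=-3 tape=[B]B111B001   (s2,B)→(s1,1,right)
state=s1 head=-2 tape=1[B]111B001
At halt the head is at cell -2.

-2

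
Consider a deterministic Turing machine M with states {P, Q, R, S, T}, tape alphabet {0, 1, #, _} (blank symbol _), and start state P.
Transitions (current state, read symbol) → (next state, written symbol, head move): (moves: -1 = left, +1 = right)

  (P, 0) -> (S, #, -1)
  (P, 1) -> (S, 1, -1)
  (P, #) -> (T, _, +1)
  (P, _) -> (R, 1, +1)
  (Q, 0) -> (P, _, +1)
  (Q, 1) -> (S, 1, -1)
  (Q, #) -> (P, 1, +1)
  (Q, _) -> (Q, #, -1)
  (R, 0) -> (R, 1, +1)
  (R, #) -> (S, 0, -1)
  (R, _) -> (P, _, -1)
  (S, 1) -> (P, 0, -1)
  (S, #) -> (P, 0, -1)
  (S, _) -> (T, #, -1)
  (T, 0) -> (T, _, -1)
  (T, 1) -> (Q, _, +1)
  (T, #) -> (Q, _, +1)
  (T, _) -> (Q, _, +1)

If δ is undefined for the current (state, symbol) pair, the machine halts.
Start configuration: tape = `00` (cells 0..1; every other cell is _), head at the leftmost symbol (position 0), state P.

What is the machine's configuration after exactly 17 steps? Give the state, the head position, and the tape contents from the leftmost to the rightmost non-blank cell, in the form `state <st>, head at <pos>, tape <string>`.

state R, head at -1, tape 111##

state=P head=0 tape=___[0]0   (P,0)→(S,#,-1)
state=S head=-1 tape=__[_]#0   (S,_)→(T,#,-1)
state=T head=-2 tape=_[_]##0   (T,_)→(Q,_,+1)
state=Q head=-1 tape=__[#]#0   (Q,#)→(P,1,+1)
state=P head=0 tape=__1[#]0   (P,#)→(T,_,+1)
state=T head=1 tape=__1_[0]   (T,0)→(T,_,-1)
state=T head=0 tape=__1[_]_   (T,_)→(Q,_,+1)
state=Q head=1 tape=__1_[_]   (Q,_)→(Q,#,-1)
state=Q head=0 tape=__1[_]#   (Q,_)→(Q,#,-1)
state=Q head=-1 tape=__[1]##   (Q,1)→(S,1,-1)
state=S head=-2 tape=_[_]1##   (S,_)→(T,#,-1)
state=T head=-3 tape=[_]#1##   (T,_)→(Q,_,+1)
state=Q head=-2 tape=_[#]1##   (Q,#)→(P,1,+1)
state=P head=-1 tape=_1[1]##   (P,1)→(S,1,-1)
state=S head=-2 tape=_[1]1##   (S,1)→(P,0,-1)
state=P head=-3 tape=[_]01##   (P,_)→(R,1,+1)
state=R head=-2 tape=1[0]1##   (R,0)→(R,1,+1)
state=R head=-1 tape=11[1]##
After 17 steps: state R, head at -1, tape 111##.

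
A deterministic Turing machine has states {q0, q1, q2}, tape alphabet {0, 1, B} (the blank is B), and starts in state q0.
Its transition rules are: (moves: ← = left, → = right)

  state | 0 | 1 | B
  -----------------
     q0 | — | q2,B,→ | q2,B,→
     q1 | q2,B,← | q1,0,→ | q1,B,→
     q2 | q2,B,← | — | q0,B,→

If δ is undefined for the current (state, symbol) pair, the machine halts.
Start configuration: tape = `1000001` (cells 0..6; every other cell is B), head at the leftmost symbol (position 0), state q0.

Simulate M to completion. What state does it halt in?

q0 | [1]000001   read 1 → write B, move →, go to q2
q2 | B[0]00001   read 0 → write B, move ←, go to q2
q2 | [B]B00001   read B → write B, move →, go to q0
q0 | B[B]00001   read B → write B, move →, go to q2
q2 | BB[0]0001   read 0 → write B, move ←, go to q2
q2 | B[B]B0001   read B → write B, move →, go to q0
q0 | BB[B]0001   read B → write B, move →, go to q2
q2 | BBB[0]001   read 0 → write B, move ←, go to q2
q2 | BB[B]B001   read B → write B, move →, go to q0
q0 | BBB[B]001   read B → write B, move →, go to q2
q2 | BBBB[0]01   read 0 → write B, move ←, go to q2
q2 | BBB[B]B01   read B → write B, move →, go to q0
q0 | BBBB[B]01   read B → write B, move →, go to q2
q2 | BBBBB[0]1   read 0 → write B, move ←, go to q2
q2 | BBBB[B]B1   read B → write B, move →, go to q0
q0 | BBBBB[B]1   read B → write B, move →, go to q2
q2 | BBBBBB[1]
No transition is defined for (q2, 1); M halts in state q2.

q2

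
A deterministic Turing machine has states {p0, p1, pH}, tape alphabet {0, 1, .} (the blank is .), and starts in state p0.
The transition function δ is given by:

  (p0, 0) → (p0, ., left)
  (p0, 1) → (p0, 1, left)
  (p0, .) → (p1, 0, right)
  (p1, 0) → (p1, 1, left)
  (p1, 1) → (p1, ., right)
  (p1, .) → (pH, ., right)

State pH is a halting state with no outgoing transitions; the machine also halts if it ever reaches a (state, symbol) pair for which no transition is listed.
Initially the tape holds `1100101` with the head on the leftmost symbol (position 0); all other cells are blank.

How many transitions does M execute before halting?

6

state=p0 head=0 tape=.[1]100101   (p0,1)→(p0,1,left)
state=p0 head=-1 tape=[.]1100101   (p0,.)→(p1,0,right)
state=p1 head=0 tape=0[1]100101   (p1,1)→(p1,.,right)
state=p1 head=1 tape=0.[1]00101   (p1,1)→(p1,.,right)
state=p1 head=2 tape=0..[0]0101   (p1,0)→(p1,1,left)
state=p1 head=1 tape=0.[.]10101   (p1,.)→(pH,.,right)
state=pH head=2 tape=0..[1]0101
M halts after 6 transitions.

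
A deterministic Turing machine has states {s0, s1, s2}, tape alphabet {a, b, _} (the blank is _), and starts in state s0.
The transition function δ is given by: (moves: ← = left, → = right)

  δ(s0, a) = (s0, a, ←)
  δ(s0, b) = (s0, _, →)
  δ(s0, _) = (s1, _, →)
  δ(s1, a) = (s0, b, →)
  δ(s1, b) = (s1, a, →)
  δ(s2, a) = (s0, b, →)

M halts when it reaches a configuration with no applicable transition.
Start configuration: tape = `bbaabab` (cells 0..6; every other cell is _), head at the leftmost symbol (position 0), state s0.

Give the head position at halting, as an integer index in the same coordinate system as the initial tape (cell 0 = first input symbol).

8

state=s0 head=0 tape=[b]baabab__   (s0,b)→(s0,_,→)
state=s0 head=1 tape=_[b]aabab__   (s0,b)→(s0,_,→)
state=s0 head=2 tape=__[a]abab__   (s0,a)→(s0,a,←)
state=s0 head=1 tape=_[_]aabab__   (s0,_)→(s1,_,→)
state=s1 head=2 tape=__[a]abab__   (s1,a)→(s0,b,→)
state=s0 head=3 tape=__b[a]bab__   (s0,a)→(s0,a,←)
state=s0 head=2 tape=__[b]abab__   (s0,b)→(s0,_,→)
state=s0 head=3 tape=___[a]bab__   (s0,a)→(s0,a,←)
state=s0 head=2 tape=__[_]abab__   (s0,_)→(s1,_,→)
state=s1 head=3 tape=___[a]bab__   (s1,a)→(s0,b,→)
state=s0 head=4 tape=___b[b]ab__   (s0,b)→(s0,_,→)
state=s0 head=5 tape=___b_[a]b__   (s0,a)→(s0,a,←)
state=s0 head=4 tape=___b[_]ab__   (s0,_)→(s1,_,→)
state=s1 head=5 tape=___b_[a]b__   (s1,a)→(s0,b,→)
state=s0 head=6 tape=___b_b[b]__   (s0,b)→(s0,_,→)
state=s0 head=7 tape=___b_b_[_]_   (s0,_)→(s1,_,→)
state=s1 head=8 tape=___b_b__[_]
At halt the head is at cell 8.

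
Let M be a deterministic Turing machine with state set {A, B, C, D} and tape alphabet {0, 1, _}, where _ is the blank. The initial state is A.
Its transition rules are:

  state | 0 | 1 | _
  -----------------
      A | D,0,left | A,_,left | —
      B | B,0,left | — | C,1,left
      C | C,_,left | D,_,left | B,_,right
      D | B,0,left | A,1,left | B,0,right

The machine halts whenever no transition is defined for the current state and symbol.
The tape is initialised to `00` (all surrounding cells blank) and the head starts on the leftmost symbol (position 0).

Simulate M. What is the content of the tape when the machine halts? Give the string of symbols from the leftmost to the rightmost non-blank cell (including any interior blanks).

1000

A | ___[0]0   read 0 → write 0, move left, go to D
D | __[_]00   read _ → write 0, move right, go to B
B | __0[0]0   read 0 → write 0, move left, go to B
B | __[0]00   read 0 → write 0, move left, go to B
B | _[_]000   read _ → write 1, move left, go to C
C | [_]1000   read _ → write _, move right, go to B
B | _[1]000
The non-blank tape span at halt is 1000.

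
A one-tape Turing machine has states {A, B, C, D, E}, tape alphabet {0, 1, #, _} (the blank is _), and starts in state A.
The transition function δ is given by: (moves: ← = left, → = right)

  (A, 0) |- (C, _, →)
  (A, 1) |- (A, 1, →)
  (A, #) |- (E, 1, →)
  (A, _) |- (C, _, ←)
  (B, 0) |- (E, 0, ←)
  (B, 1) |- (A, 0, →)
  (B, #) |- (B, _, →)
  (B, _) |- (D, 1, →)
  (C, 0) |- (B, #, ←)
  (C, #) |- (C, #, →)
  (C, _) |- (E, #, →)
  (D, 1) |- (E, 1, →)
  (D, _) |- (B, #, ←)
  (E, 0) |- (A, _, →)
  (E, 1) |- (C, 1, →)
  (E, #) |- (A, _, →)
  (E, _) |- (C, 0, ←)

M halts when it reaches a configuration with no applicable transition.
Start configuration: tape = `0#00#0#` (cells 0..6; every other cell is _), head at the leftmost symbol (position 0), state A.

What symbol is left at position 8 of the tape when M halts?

state=A head=0 tape=[0]#00#0#___   (A,0)→(C,_,→)
state=C head=1 tape=_[#]00#0#___   (C,#)→(C,#,→)
state=C head=2 tape=_#[0]0#0#___   (C,0)→(B,#,←)
state=B head=1 tape=_[#]#0#0#___   (B,#)→(B,_,→)
state=B head=2 tape=__[#]0#0#___   (B,#)→(B,_,→)
state=B head=3 tape=___[0]#0#___   (B,0)→(E,0,←)
state=E head=2 tape=__[_]0#0#___   (E,_)→(C,0,←)
state=C head=1 tape=_[_]00#0#___   (C,_)→(E,#,→)
state=E head=2 tape=_#[0]0#0#___   (E,0)→(A,_,→)
state=A head=3 tape=_#_[0]#0#___   (A,0)→(C,_,→)
state=C head=4 tape=_#__[#]0#___   (C,#)→(C,#,→)
state=C head=5 tape=_#__#[0]#___   (C,0)→(B,#,←)
state=B head=4 tape=_#__[#]##___   (B,#)→(B,_,→)
state=B head=5 tape=_#___[#]#___   (B,#)→(B,_,→)
state=B head=6 tape=_#____[#]___   (B,#)→(B,_,→)
state=B head=7 tape=_#_____[_]__   (B,_)→(D,1,→)
state=D head=8 tape=_#_____1[_]_   (D,_)→(B,#,←)
state=B head=7 tape=_#_____[1]#_   (B,1)→(A,0,→)
state=A head=8 tape=_#_____0[#]_   (A,#)→(E,1,→)
state=E head=9 tape=_#_____01[_]   (E,_)→(C,0,←)
state=C head=8 tape=_#_____0[1]0
Cell 8 holds 1 when M halts.

1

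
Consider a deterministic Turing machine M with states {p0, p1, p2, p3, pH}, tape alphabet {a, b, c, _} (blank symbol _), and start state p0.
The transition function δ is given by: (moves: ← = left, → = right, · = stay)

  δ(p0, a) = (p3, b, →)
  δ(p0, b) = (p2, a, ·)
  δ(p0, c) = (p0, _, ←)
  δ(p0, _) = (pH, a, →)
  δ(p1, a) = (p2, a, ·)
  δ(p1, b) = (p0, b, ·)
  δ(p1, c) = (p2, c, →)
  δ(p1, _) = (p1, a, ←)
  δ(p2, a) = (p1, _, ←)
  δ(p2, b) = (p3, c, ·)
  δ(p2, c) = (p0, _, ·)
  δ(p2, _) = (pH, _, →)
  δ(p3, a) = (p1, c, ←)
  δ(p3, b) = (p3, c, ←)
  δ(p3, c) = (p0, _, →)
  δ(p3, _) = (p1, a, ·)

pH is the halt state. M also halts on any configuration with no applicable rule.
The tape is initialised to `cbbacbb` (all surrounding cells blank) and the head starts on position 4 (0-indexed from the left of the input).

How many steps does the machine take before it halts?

state=p0 head=4 tape=cbba[c]bb   (p0,c)→(p0,_,←)
state=p0 head=3 tape=cbb[a]_bb   (p0,a)→(p3,b,→)
state=p3 head=4 tape=cbbb[_]bb   (p3,_)→(p1,a,·)
state=p1 head=4 tape=cbbb[a]bb   (p1,a)→(p2,a,·)
state=p2 head=4 tape=cbbb[a]bb   (p2,a)→(p1,_,←)
state=p1 head=3 tape=cbb[b]_bb   (p1,b)→(p0,b,·)
state=p0 head=3 tape=cbb[b]_bb   (p0,b)→(p2,a,·)
state=p2 head=3 tape=cbb[a]_bb   (p2,a)→(p1,_,←)
state=p1 head=2 tape=cb[b]__bb   (p1,b)→(p0,b,·)
state=p0 head=2 tape=cb[b]__bb   (p0,b)→(p2,a,·)
state=p2 head=2 tape=cb[a]__bb   (p2,a)→(p1,_,←)
state=p1 head=1 tape=c[b]___bb   (p1,b)→(p0,b,·)
state=p0 head=1 tape=c[b]___bb   (p0,b)→(p2,a,·)
state=p2 head=1 tape=c[a]___bb   (p2,a)→(p1,_,←)
state=p1 head=0 tape=[c]____bb   (p1,c)→(p2,c,→)
state=p2 head=1 tape=c[_]___bb   (p2,_)→(pH,_,→)
state=pH head=2 tape=c_[_]__bb
M halts after 16 transitions.

16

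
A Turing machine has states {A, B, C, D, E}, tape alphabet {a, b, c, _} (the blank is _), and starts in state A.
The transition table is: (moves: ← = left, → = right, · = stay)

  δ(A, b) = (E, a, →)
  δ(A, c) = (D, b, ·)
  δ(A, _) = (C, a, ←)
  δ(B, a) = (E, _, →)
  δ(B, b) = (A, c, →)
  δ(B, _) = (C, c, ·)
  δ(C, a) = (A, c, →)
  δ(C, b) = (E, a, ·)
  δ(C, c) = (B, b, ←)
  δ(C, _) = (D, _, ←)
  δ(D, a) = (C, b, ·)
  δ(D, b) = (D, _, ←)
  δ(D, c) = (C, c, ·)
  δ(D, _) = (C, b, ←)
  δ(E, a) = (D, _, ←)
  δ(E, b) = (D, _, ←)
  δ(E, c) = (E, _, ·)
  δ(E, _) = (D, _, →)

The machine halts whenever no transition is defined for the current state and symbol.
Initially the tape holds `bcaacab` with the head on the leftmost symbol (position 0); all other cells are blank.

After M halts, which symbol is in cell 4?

state=A head=0 tape=[b]caacab   (A,b)→(E,a,→)
state=E head=1 tape=a[c]aacab   (E,c)→(E,_,·)
state=E head=1 tape=a[_]aacab   (E,_)→(D,_,→)
state=D head=2 tape=a_[a]acab   (D,a)→(C,b,·)
state=C head=2 tape=a_[b]acab   (C,b)→(E,a,·)
state=E head=2 tape=a_[a]acab   (E,a)→(D,_,←)
state=D head=1 tape=a[_]_acab   (D,_)→(C,b,←)
state=C head=0 tape=[a]b_acab   (C,a)→(A,c,→)
state=A head=1 tape=c[b]_acab   (A,b)→(E,a,→)
state=E head=2 tape=ca[_]acab   (E,_)→(D,_,→)
state=D head=3 tape=ca_[a]cab   (D,a)→(C,b,·)
state=C head=3 tape=ca_[b]cab   (C,b)→(E,a,·)
state=E head=3 tape=ca_[a]cab   (E,a)→(D,_,←)
state=D head=2 tape=ca[_]_cab   (D,_)→(C,b,←)
state=C head=1 tape=c[a]b_cab   (C,a)→(A,c,→)
state=A head=2 tape=cc[b]_cab   (A,b)→(E,a,→)
state=E head=3 tape=cca[_]cab   (E,_)→(D,_,→)
state=D head=4 tape=cca_[c]ab   (D,c)→(C,c,·)
state=C head=4 tape=cca_[c]ab   (C,c)→(B,b,←)
state=B head=3 tape=cca[_]bab   (B,_)→(C,c,·)
state=C head=3 tape=cca[c]bab   (C,c)→(B,b,←)
state=B head=2 tape=cc[a]bbab   (B,a)→(E,_,→)
state=E head=3 tape=cc_[b]bab   (E,b)→(D,_,←)
state=D head=2 tape=cc[_]_bab   (D,_)→(C,b,←)
state=C head=1 tape=c[c]b_bab   (C,c)→(B,b,←)
state=B head=0 tape=[c]bb_bab
Cell 4 holds b when M halts.

b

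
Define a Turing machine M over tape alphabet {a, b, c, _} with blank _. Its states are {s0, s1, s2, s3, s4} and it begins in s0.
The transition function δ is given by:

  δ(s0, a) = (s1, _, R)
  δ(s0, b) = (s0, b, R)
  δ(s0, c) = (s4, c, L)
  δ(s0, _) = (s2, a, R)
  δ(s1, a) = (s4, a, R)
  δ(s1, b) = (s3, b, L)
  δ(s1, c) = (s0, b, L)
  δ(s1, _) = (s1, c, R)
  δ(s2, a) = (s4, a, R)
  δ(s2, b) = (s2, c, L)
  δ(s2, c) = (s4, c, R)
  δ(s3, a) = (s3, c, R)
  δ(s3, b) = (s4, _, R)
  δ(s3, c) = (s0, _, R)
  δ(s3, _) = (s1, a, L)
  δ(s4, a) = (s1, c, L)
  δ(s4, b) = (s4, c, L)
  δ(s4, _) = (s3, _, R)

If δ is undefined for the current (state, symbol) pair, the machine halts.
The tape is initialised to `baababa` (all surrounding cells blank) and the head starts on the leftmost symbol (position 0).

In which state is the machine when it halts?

state=s0 head=0 tape=_[b]aababa   (s0,b)→(s0,b,R)
state=s0 head=1 tape=_b[a]ababa   (s0,a)→(s1,_,R)
state=s1 head=2 tape=_b_[a]baba   (s1,a)→(s4,a,R)
state=s4 head=3 tape=_b_a[b]aba   (s4,b)→(s4,c,L)
state=s4 head=2 tape=_b_[a]caba   (s4,a)→(s1,c,L)
state=s1 head=1 tape=_b[_]ccaba   (s1,_)→(s1,c,R)
state=s1 head=2 tape=_bc[c]caba   (s1,c)→(s0,b,L)
state=s0 head=1 tape=_b[c]bcaba   (s0,c)→(s4,c,L)
state=s4 head=0 tape=_[b]cbcaba   (s4,b)→(s4,c,L)
state=s4 head=-1 tape=[_]ccbcaba   (s4,_)→(s3,_,R)
state=s3 head=0 tape=_[c]cbcaba   (s3,c)→(s0,_,R)
state=s0 head=1 tape=__[c]bcaba   (s0,c)→(s4,c,L)
state=s4 head=0 tape=_[_]cbcaba   (s4,_)→(s3,_,R)
state=s3 head=1 tape=__[c]bcaba   (s3,c)→(s0,_,R)
state=s0 head=2 tape=___[b]caba   (s0,b)→(s0,b,R)
state=s0 head=3 tape=___b[c]aba   (s0,c)→(s4,c,L)
state=s4 head=2 tape=___[b]caba   (s4,b)→(s4,c,L)
state=s4 head=1 tape=__[_]ccaba   (s4,_)→(s3,_,R)
state=s3 head=2 tape=___[c]caba   (s3,c)→(s0,_,R)
state=s0 head=3 tape=____[c]aba   (s0,c)→(s4,c,L)
state=s4 head=2 tape=___[_]caba   (s4,_)→(s3,_,R)
state=s3 head=3 tape=____[c]aba   (s3,c)→(s0,_,R)
state=s0 head=4 tape=_____[a]ba   (s0,a)→(s1,_,R)
state=s1 head=5 tape=______[b]a   (s1,b)→(s3,b,L)
state=s3 head=4 tape=_____[_]ba   (s3,_)→(s1,a,L)
state=s1 head=3 tape=____[_]aba   (s1,_)→(s1,c,R)
state=s1 head=4 tape=____c[a]ba   (s1,a)→(s4,a,R)
state=s4 head=5 tape=____ca[b]a   (s4,b)→(s4,c,L)
state=s4 head=4 tape=____c[a]ca   (s4,a)→(s1,c,L)
state=s1 head=3 tape=____[c]cca   (s1,c)→(s0,b,L)
state=s0 head=2 tape=___[_]bcca   (s0,_)→(s2,a,R)
state=s2 head=3 tape=___a[b]cca   (s2,b)→(s2,c,L)
state=s2 head=2 tape=___[a]ccca   (s2,a)→(s4,a,R)
state=s4 head=3 tape=___a[c]cca
No transition is defined for (s4, c); M halts in state s4.

s4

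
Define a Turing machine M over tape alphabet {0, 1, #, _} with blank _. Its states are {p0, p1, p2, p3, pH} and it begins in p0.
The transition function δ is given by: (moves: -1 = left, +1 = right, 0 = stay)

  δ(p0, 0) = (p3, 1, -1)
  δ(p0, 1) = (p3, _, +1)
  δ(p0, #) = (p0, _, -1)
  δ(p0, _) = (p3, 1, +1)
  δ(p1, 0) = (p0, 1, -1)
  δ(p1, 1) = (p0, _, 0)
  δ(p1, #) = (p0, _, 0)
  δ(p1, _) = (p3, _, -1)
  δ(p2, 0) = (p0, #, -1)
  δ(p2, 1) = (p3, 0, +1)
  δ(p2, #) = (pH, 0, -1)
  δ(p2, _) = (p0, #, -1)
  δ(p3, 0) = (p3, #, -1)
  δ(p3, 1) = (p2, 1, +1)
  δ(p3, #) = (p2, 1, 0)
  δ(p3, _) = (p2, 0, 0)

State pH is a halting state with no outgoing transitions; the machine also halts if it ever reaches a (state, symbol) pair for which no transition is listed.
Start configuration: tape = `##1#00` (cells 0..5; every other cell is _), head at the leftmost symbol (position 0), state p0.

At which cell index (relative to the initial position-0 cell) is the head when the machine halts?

state=p0 head=0 tape=_[#]#1#00   (p0,#)→(p0,_,-1)
state=p0 head=-1 tape=[_]_#1#00   (p0,_)→(p3,1,+1)
state=p3 head=0 tape=1[_]#1#00   (p3,_)→(p2,0,0)
state=p2 head=0 tape=1[0]#1#00   (p2,0)→(p0,#,-1)
state=p0 head=-1 tape=[1]##1#00   (p0,1)→(p3,_,+1)
state=p3 head=0 tape=_[#]#1#00   (p3,#)→(p2,1,0)
state=p2 head=0 tape=_[1]#1#00   (p2,1)→(p3,0,+1)
state=p3 head=1 tape=_0[#]1#00   (p3,#)→(p2,1,0)
state=p2 head=1 tape=_0[1]1#00   (p2,1)→(p3,0,+1)
state=p3 head=2 tape=_00[1]#00   (p3,1)→(p2,1,+1)
state=p2 head=3 tape=_001[#]00   (p2,#)→(pH,0,-1)
state=pH head=2 tape=_00[1]000
At halt the head is at cell 2.

2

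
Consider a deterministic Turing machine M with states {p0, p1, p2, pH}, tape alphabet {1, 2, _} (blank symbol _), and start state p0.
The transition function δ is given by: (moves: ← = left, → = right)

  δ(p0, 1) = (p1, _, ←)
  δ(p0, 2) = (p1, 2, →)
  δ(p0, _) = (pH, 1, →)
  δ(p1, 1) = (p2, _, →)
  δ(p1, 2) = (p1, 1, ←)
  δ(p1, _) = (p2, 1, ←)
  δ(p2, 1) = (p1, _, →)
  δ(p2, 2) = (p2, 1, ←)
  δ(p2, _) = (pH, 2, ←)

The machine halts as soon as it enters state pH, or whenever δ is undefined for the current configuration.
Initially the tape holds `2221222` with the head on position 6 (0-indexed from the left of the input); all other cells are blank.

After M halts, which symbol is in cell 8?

p0 | 222122[2]__   read 2 → write 2, move →, go to p1
p1 | 2221222[_]_   read _ → write 1, move ←, go to p2
p2 | 222122[2]1_   read 2 → write 1, move ←, go to p2
p2 | 22212[2]11_   read 2 → write 1, move ←, go to p2
p2 | 2221[2]111_   read 2 → write 1, move ←, go to p2
p2 | 222[1]1111_   read 1 → write _, move →, go to p1
p1 | 222_[1]111_   read 1 → write _, move →, go to p2
p2 | 222__[1]11_   read 1 → write _, move →, go to p1
p1 | 222___[1]1_   read 1 → write _, move →, go to p2
p2 | 222____[1]_   read 1 → write _, move →, go to p1
p1 | 222_____[_]   read _ → write 1, move ←, go to p2
p2 | 222____[_]1   read _ → write 2, move ←, go to pH
pH | 222___[_]21
Cell 8 holds 1 when M halts.

1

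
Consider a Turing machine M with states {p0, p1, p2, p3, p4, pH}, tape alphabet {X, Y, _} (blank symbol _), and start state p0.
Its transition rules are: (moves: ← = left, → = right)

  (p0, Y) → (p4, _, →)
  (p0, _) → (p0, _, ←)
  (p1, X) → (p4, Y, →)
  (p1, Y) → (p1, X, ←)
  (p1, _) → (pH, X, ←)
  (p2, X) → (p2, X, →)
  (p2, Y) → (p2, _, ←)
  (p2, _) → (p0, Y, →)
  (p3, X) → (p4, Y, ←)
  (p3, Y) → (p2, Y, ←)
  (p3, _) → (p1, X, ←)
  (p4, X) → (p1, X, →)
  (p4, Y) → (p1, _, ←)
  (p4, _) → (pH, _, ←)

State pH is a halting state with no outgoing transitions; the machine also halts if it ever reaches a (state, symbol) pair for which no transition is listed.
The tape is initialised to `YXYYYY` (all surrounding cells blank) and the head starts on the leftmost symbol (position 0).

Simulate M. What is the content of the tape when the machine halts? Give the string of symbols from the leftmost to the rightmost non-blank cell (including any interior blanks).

p0 | [Y]XYYYY_   read Y → write _, move →, go to p4
p4 | _[X]YYYY_   read X → write X, move →, go to p1
p1 | _X[Y]YYY_   read Y → write X, move ←, go to p1
p1 | _[X]XYYY_   read X → write Y, move →, go to p4
p4 | _Y[X]YYY_   read X → write X, move →, go to p1
p1 | _YX[Y]YY_   read Y → write X, move ←, go to p1
p1 | _Y[X]XYY_   read X → write Y, move →, go to p4
p4 | _YY[X]YY_   read X → write X, move →, go to p1
p1 | _YYX[Y]Y_   read Y → write X, move ←, go to p1
p1 | _YY[X]XY_   read X → write Y, move →, go to p4
p4 | _YYY[X]Y_   read X → write X, move →, go to p1
p1 | _YYYX[Y]_   read Y → write X, move ←, go to p1
p1 | _YYY[X]X_   read X → write Y, move →, go to p4
p4 | _YYYY[X]_   read X → write X, move →, go to p1
p1 | _YYYYX[_]   read _ → write X, move ←, go to pH
pH | _YYYY[X]X
The non-blank tape span at halt is YYYYXX.

YYYYXX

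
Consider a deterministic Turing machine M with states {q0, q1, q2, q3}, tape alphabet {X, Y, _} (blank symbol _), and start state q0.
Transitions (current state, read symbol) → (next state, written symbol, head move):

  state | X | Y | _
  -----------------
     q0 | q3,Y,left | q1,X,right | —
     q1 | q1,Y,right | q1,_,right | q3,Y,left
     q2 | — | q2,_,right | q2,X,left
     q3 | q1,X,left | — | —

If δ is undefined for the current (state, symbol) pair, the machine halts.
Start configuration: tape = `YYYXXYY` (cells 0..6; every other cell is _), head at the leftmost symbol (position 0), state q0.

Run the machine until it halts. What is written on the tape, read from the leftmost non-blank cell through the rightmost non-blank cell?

state=q0 head=0 tape=[Y]YYXXYY_   (q0,Y)→(q1,X,right)
state=q1 head=1 tape=X[Y]YXXYY_   (q1,Y)→(q1,_,right)
state=q1 head=2 tape=X_[Y]XXYY_   (q1,Y)→(q1,_,right)
state=q1 head=3 tape=X__[X]XYY_   (q1,X)→(q1,Y,right)
state=q1 head=4 tape=X__Y[X]YY_   (q1,X)→(q1,Y,right)
state=q1 head=5 tape=X__YY[Y]Y_   (q1,Y)→(q1,_,right)
state=q1 head=6 tape=X__YY_[Y]_   (q1,Y)→(q1,_,right)
state=q1 head=7 tape=X__YY__[_]   (q1,_)→(q3,Y,left)
state=q3 head=6 tape=X__YY_[_]Y
The non-blank tape span at halt is X__YY__Y.

X__YY__Y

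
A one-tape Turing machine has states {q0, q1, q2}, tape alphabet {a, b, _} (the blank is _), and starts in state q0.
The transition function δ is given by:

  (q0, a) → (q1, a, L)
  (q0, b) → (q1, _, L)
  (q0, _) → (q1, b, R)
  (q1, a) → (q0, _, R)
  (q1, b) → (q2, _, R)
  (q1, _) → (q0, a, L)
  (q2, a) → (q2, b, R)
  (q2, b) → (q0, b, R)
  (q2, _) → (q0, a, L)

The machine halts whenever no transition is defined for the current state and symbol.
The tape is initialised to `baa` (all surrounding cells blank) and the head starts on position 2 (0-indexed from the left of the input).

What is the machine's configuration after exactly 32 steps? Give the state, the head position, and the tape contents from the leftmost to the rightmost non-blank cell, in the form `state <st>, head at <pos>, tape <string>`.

state q0, head at -4, tape b__a_a_aa

state=q0 head=2 tape=______ba[a]   (q0,a)→(q1,a,L)
state=q1 head=1 tape=______b[a]a   (q1,a)→(q0,_,R)
state=q0 head=2 tape=______b_[a]   (q0,a)→(q1,a,L)
state=q1 head=1 tape=______b[_]a   (q1,_)→(q0,a,L)
state=q0 head=0 tape=______[b]aa   (q0,b)→(q1,_,L)
state=q1 head=-1 tape=_____[_]_aa   (q1,_)→(q0,a,L)
state=q0 head=-2 tape=____[_]a_aa   (q0,_)→(q1,b,R)
state=q1 head=-1 tape=____b[a]_aa   (q1,a)→(q0,_,R)
state=q0 head=0 tape=____b_[_]aa   (q0,_)→(q1,b,R)
state=q1 head=1 tape=____b_b[a]a   (q1,a)→(q0,_,R)
state=q0 head=2 tape=____b_b_[a]   (q0,a)→(q1,a,L)
state=q1 head=1 tape=____b_b[_]a   (q1,_)→(q0,a,L)
state=q0 head=0 tape=____b_[b]aa   (q0,b)→(q1,_,L)
state=q1 head=-1 tape=____b[_]_aa   (q1,_)→(q0,a,L)
state=q0 head=-2 tape=____[b]a_aa   (q0,b)→(q1,_,L)
state=q1 head=-3 tape=___[_]_a_aa   (q1,_)→(q0,a,L)
state=q0 head=-4 tape=__[_]a_a_aa   (q0,_)→(q1,b,R)
state=q1 head=-3 tape=__b[a]_a_aa   (q1,a)→(q0,_,R)
state=q0 head=-2 tape=__b_[_]a_aa   (q0,_)→(q1,b,R)
state=q1 head=-1 tape=__b_b[a]_aa   (q1,a)→(q0,_,R)
state=q0 head=0 tape=__b_b_[_]aa   (q0,_)→(q1,b,R)
state=q1 head=1 tape=__b_b_b[a]a   (q1,a)→(q0,_,R)
state=q0 head=2 tape=__b_b_b_[a]   (q0,a)→(q1,a,L)
state=q1 head=1 tape=__b_b_b[_]a   (q1,_)→(q0,a,L)
state=q0 head=0 tape=__b_b_[b]aa   (q0,b)→(q1,_,L)
state=q1 head=-1 tape=__b_b[_]_aa   (q1,_)→(q0,a,L)
state=q0 head=-2 tape=__b_[b]a_aa   (q0,b)→(q1,_,L)
state=q1 head=-3 tape=__b[_]_a_aa   (q1,_)→(q0,a,L)
state=q0 head=-4 tape=__[b]a_a_aa   (q0,b)→(q1,_,L)
state=q1 head=-5 tape=_[_]_a_a_aa   (q1,_)→(q0,a,L)
state=q0 head=-6 tape=[_]a_a_a_aa   (q0,_)→(q1,b,R)
state=q1 head=-5 tape=b[a]_a_a_aa   (q1,a)→(q0,_,R)
state=q0 head=-4 tape=b_[_]a_a_aa
After 32 steps: state q0, head at -4, tape b__a_a_aa.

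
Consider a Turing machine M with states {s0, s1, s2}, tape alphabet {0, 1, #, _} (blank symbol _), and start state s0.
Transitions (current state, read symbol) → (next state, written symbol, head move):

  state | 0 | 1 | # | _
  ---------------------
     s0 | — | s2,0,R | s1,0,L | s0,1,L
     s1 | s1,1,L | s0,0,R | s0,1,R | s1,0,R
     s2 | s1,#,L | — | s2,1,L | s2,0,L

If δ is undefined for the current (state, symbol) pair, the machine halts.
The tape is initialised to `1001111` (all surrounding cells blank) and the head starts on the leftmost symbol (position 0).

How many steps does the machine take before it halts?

18

state=s0 head=0 tape=___[1]001111   (s0,1)→(s2,0,R)
state=s2 head=1 tape=___0[0]01111   (s2,0)→(s1,#,L)
state=s1 head=0 tape=___[0]#01111   (s1,0)→(s1,1,L)
state=s1 head=-1 tape=__[_]1#01111   (s1,_)→(s1,0,R)
state=s1 head=0 tape=__0[1]#01111   (s1,1)→(s0,0,R)
state=s0 head=1 tape=__00[#]01111   (s0,#)→(s1,0,L)
state=s1 head=0 tape=__0[0]001111   (s1,0)→(s1,1,L)
state=s1 head=-1 tape=__[0]1001111   (s1,0)→(s1,1,L)
state=s1 head=-2 tape=_[_]11001111   (s1,_)→(s1,0,R)
state=s1 head=-1 tape=_0[1]1001111   (s1,1)→(s0,0,R)
state=s0 head=0 tape=_00[1]001111   (s0,1)→(s2,0,R)
state=s2 head=1 tape=_000[0]01111   (s2,0)→(s1,#,L)
state=s1 head=0 tape=_00[0]#01111   (s1,0)→(s1,1,L)
state=s1 head=-1 tape=_0[0]1#01111   (s1,0)→(s1,1,L)
state=s1 head=-2 tape=_[0]11#01111   (s1,0)→(s1,1,L)
state=s1 head=-3 tape=[_]111#01111   (s1,_)→(s1,0,R)
state=s1 head=-2 tape=0[1]11#01111   (s1,1)→(s0,0,R)
state=s0 head=-1 tape=00[1]1#01111   (s0,1)→(s2,0,R)
state=s2 head=0 tape=000[1]#01111
M halts after 18 transitions.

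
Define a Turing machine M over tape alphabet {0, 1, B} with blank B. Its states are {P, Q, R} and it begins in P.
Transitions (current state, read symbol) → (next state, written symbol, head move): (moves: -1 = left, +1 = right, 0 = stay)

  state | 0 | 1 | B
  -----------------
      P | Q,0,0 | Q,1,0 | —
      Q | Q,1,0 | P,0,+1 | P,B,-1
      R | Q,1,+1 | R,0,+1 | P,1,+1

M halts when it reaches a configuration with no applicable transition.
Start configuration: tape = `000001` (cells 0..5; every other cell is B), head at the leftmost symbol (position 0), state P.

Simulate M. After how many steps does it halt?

17

P | [0]00001B   read 0 → write 0, move 0, go to Q
Q | [0]00001B   read 0 → write 1, move 0, go to Q
Q | [1]00001B   read 1 → write 0, move +1, go to P
P | 0[0]0001B   read 0 → write 0, move 0, go to Q
Q | 0[0]0001B   read 0 → write 1, move 0, go to Q
Q | 0[1]0001B   read 1 → write 0, move +1, go to P
P | 00[0]001B   read 0 → write 0, move 0, go to Q
Q | 00[0]001B   read 0 → write 1, move 0, go to Q
Q | 00[1]001B   read 1 → write 0, move +1, go to P
P | 000[0]01B   read 0 → write 0, move 0, go to Q
Q | 000[0]01B   read 0 → write 1, move 0, go to Q
Q | 000[1]01B   read 1 → write 0, move +1, go to P
P | 0000[0]1B   read 0 → write 0, move 0, go to Q
Q | 0000[0]1B   read 0 → write 1, move 0, go to Q
Q | 0000[1]1B   read 1 → write 0, move +1, go to P
P | 00000[1]B   read 1 → write 1, move 0, go to Q
Q | 00000[1]B   read 1 → write 0, move +1, go to P
P | 000000[B]
M halts after 17 transitions.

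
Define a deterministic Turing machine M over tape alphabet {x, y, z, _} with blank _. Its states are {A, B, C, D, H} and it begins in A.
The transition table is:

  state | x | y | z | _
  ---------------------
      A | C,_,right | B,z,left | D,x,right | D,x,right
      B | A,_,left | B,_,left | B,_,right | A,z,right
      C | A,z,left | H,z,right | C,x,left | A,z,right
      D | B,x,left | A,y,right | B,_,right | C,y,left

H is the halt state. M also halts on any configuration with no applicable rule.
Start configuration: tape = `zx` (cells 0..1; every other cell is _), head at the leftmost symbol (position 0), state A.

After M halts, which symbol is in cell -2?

z

state=A head=0 tape=__[z]x   (A,z)→(D,x,right)
state=D head=1 tape=__x[x]   (D,x)→(B,x,left)
state=B head=0 tape=__[x]x   (B,x)→(A,_,left)
state=A head=-1 tape=_[_]_x   (A,_)→(D,x,right)
state=D head=0 tape=_x[_]x   (D,_)→(C,y,left)
state=C head=-1 tape=_[x]yx   (C,x)→(A,z,left)
state=A head=-2 tape=[_]zyx   (A,_)→(D,x,right)
state=D head=-1 tape=x[z]yx   (D,z)→(B,_,right)
state=B head=0 tape=x_[y]x   (B,y)→(B,_,left)
state=B head=-1 tape=x[_]_x   (B,_)→(A,z,right)
state=A head=0 tape=xz[_]x   (A,_)→(D,x,right)
state=D head=1 tape=xzx[x]   (D,x)→(B,x,left)
state=B head=0 tape=xz[x]x   (B,x)→(A,_,left)
state=A head=-1 tape=x[z]_x   (A,z)→(D,x,right)
state=D head=0 tape=xx[_]x   (D,_)→(C,y,left)
state=C head=-1 tape=x[x]yx   (C,x)→(A,z,left)
state=A head=-2 tape=[x]zyx   (A,x)→(C,_,right)
state=C head=-1 tape=_[z]yx   (C,z)→(C,x,left)
state=C head=-2 tape=[_]xyx   (C,_)→(A,z,right)
state=A head=-1 tape=z[x]yx   (A,x)→(C,_,right)
state=C head=0 tape=z_[y]x   (C,y)→(H,z,right)
state=H head=1 tape=z_z[x]
Cell -2 holds z when M halts.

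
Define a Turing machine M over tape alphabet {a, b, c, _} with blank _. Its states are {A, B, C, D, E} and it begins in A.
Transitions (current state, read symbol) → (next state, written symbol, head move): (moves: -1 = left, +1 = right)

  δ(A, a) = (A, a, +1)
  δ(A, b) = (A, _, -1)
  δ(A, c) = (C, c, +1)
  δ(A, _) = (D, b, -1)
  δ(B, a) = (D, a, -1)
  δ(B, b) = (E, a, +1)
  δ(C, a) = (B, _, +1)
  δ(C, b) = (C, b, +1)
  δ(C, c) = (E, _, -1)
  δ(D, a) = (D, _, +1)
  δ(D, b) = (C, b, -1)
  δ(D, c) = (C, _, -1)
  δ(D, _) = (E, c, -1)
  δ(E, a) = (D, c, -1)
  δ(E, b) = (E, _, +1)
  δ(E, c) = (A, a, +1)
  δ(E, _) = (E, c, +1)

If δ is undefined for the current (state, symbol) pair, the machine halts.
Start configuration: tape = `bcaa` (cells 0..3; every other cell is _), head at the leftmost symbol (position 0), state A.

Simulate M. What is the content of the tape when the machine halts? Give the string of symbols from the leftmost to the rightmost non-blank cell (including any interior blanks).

state=A head=0 tape=___[b]caa   (A,b)→(A,_,-1)
state=A head=-1 tape=__[_]_caa   (A,_)→(D,b,-1)
state=D head=-2 tape=_[_]b_caa   (D,_)→(E,c,-1)
state=E head=-3 tape=[_]cb_caa   (E,_)→(E,c,+1)
state=E head=-2 tape=c[c]b_caa   (E,c)→(A,a,+1)
state=A head=-1 tape=ca[b]_caa   (A,b)→(A,_,-1)
state=A head=-2 tape=c[a]__caa   (A,a)→(A,a,+1)
state=A head=-1 tape=ca[_]_caa   (A,_)→(D,b,-1)
state=D head=-2 tape=c[a]b_caa   (D,a)→(D,_,+1)
state=D head=-1 tape=c_[b]_caa   (D,b)→(C,b,-1)
state=C head=-2 tape=c[_]b_caa
The non-blank tape span at halt is c_b_caa.

c_b_caa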